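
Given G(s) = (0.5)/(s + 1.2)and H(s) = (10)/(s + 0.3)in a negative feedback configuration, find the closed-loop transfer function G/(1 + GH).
Closed-loop T = G/(1+GH).
Numerator: G_num * H_den = 0.5*s + 0.15.
Denominator: G_den * H_den + G_num * H_num = (s^2 + 1.5*s + 0.36) + (5) = s^2 + 1.5*s + 5.36.
T(s) = (0.5*s + 0.15)/(s^2 + 1.5*s + 5.36)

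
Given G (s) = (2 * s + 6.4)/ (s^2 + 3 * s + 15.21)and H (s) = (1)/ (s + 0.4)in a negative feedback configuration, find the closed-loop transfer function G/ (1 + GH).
Closed-loop T = G/(1+GH).
Numerator: G_num * H_den = 2*s^2 + 7.2*s + 2.56.
Denominator: G_den * H_den + G_num * H_num = (s^3 + 3.4*s^2 + 16.41*s + 6.084) + (2*s + 6.4) = s^3 + 3.4*s^2 + 18.41*s + 12.484.
T(s) = (2*s^2 + 7.2*s + 2.56)/(s^3 + 3.4*s^2 + 18.41*s + 12.484)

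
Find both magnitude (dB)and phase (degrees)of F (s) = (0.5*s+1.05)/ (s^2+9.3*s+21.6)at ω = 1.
Substitute s = j*1: F(j1) = 0.0514437 + 0.00104727j.
|F| = 20*log₁₀(sqrt(Re²+Im²)) = -25.77 dB.
∠F = atan2(Im, Re) = 1.17°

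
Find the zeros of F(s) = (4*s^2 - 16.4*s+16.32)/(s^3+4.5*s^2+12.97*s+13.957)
Set numerator = 0: 4*s^2 - 16.4*s + 16.32 = 4*(s - 1.7)(s - 2.4) = 0 → Zeros: 1.7, 2.4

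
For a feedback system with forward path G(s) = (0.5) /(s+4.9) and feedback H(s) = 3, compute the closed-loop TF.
Closed-loop T = G/(1+GH).
Numerator: G_num * H_den = 0.5.
Denominator: G_den * H_den + G_num * H_num = (s + 4.9) + (1.5) = s + 6.4.
T(s) = (0.5)/(s + 6.4)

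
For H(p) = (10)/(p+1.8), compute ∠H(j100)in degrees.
Substitute p = j*100: H(j100) = 0.00179942 - 0.0999676j.
∠H(j100) = atan2(Im, Re) = atan2(-0.0999676, 0.00179942) = -88.97°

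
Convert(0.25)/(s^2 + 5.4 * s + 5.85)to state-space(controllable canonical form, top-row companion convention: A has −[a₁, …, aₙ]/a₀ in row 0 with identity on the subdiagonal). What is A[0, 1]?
Reachable canonical form for den = s^2 + 5.4*s + 5.85: top row of A = -[a₁,a₂,...,aₙ]/a₀, ones on the subdiagonal, zeros elsewhere.
A = [[-5.4, -5.85], [1, 0]].
A[0,1] = -5.85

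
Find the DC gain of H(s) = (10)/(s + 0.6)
DC gain = H(0) = num(0)/den(0) = 10/0.6 = 16.67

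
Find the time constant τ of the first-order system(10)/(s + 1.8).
First-order system: τ = -1/pole. Pole = -1.8. τ = -1/(-1.8) = 0.5556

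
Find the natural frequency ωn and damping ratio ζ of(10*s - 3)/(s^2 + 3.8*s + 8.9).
Underdamped: complex pole -1.9 + 2.3j. ωn = |pole| = 2.983, ζ = -Re(pole)/ωn = 0.6369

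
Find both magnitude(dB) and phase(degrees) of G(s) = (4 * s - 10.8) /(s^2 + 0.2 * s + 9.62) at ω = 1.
Substitute s = j*1: G(j1) = -1.24147 + 0.492841j.
|G| = 20*log₁₀(sqrt(Re²+Im²)) = 2.51 dB.
∠G = atan2(Im, Re) = 158.35°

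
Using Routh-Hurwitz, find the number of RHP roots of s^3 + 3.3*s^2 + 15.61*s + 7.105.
Routh array:
s^3: [1, 15.61]; s^2: [3.3, 7.105]; s^1: [13.457]; s^0: [7.105]
First column: [1, 3.3, 13.457, 7.105]. Sign changes = RHP roots = 0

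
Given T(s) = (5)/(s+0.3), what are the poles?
Set denominator = 0: s + 0.3 = 0 → Poles: -0.3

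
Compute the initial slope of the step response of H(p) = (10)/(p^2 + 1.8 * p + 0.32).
IVT: y'(0⁺) = lim_{p→∞} p²·Y(p) = lim_{p→∞} p·H(p).
deg(num) = 0, deg(den) = 2, relative degree = 2 ≥ 2, so p·H(p) → 0. Initial slope = 0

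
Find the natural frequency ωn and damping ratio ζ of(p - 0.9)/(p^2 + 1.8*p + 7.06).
Underdamped: complex pole -0.9 + 2.5j. ωn = |pole| = 2.657, ζ = -Re(pole)/ωn = 0.3387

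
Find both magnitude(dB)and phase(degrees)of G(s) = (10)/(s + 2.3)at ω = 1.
Substitute s = j*1: G(j1) = 3.6566 - 1.58983j.
|G| = 20*log₁₀(sqrt(Re²+Im²)) = 12.01 dB.
∠G = atan2(Im, Re) = -23.50°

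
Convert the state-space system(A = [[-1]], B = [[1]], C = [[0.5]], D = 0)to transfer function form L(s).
L(s) = C(sI - A)⁻¹B + D.
Characteristic polynomial det(sI - A) = s + 1.
Numerator from C·adj(sI-A)·B + D·det(sI-A) = 0.5.
L(s) = (0.5)/(s + 1)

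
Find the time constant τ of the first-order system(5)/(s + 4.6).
First-order system: τ = -1/pole. Pole = -4.6. τ = -1/(-4.6) = 0.2174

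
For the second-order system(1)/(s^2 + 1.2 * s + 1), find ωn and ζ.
Standard form: ωn²/(s²+2ζωn·s+ωn²).
const=1=ωn² → ωn=1, s coeff=1.2=2ζωn → ζ=0.6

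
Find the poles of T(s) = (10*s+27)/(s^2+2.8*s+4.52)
Set denominator = 0: s^2 + 2.8*s + 4.52 = 0 → Poles: -1.4 + 1.6j, -1.4 - 1.6j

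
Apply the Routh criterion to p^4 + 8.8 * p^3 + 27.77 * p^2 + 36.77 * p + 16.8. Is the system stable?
Routh array:
p^4: [1, 27.77, 16.8]; p^3: [8.8, 36.77]; p^2: [23.5916, 16.8]; p^1: [30.5034]; p^0: [16.8]
First column: [1, 8.8, 23.5916, 30.5034, 16.8]. Sign changes = 0.
Yes, stable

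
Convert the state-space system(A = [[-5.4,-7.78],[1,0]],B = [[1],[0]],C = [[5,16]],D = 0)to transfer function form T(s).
T(s) = C(sI - A)⁻¹B + D.
Characteristic polynomial det(sI - A) = s^2 + 5.4*s + 7.78.
Numerator from C·adj(sI-A)·B + D·det(sI-A) = 5*s + 16.
T(s) = (5*s + 16)/(s^2 + 5.4*s + 7.78)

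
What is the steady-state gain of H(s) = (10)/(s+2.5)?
DC gain = H(0) = num(0)/den(0) = 10/2.5 = 4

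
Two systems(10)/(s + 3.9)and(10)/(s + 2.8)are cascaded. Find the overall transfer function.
Series: H = H₁ · H₂ = (n₁·n₂)/(d₁·d₂).
Num: n₁·n₂ = 100. Den: d₁·d₂ = s^2 + 6.7*s + 10.92.
H(s) = (100)/(s^2 + 6.7*s + 10.92)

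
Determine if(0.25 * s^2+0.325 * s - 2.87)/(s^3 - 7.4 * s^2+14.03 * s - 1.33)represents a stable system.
Denominator: s^3 - 7.4*s^2 + 14.03*s - 1.33 = (s - 0.1)(s - 3.5)(s - 3.8). Poles: 0.1, 3.5, 3.8. All Re(p)<0: No (unstable)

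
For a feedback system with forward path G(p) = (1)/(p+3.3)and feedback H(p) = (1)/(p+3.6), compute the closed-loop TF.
Closed-loop T = G/(1+GH).
Numerator: G_num * H_den = p + 3.6.
Denominator: G_den * H_den + G_num * H_num = (p^2 + 6.9*p + 11.88) + (1) = p^2 + 6.9*p + 12.88.
T(p) = (p + 3.6)/(p^2 + 6.9*p + 12.88)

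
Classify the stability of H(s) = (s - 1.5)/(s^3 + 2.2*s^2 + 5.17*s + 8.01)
Denominator: s^3 + 2.2*s^2 + 5.17*s + 8.01 = (s + 1.8)(s^2 + 0.4*s + 4.45). Poles: -0.2 + 2.1j, -0.2 - 2.1j, -1.8. Stable (all poles in LHP)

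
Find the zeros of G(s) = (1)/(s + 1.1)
Numerator is a nonzero constant (1) → Zeros: none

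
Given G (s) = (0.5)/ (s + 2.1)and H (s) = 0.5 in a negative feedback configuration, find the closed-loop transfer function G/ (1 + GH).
Closed-loop T = G/(1+GH).
Numerator: G_num * H_den = 0.5.
Denominator: G_den * H_den + G_num * H_num = (s + 2.1) + (0.25) = s + 2.35.
T(s) = (0.5)/(s + 2.35)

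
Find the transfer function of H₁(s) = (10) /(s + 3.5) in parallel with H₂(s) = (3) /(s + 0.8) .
Parallel: H = H₁ + H₂ = (n₁·d₂ + n₂·d₁)/(d₁·d₂).
n₁·d₂ = 10*s + 8. n₂·d₁ = 3*s + 10.5. Sum = 13*s + 18.5. d₁·d₂ = s^2 + 4.3*s + 2.8.
H(s) = (13*s + 18.5)/(s^2 + 4.3*s + 2.8)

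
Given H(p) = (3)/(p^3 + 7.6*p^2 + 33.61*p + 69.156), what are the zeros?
Numerator is a nonzero constant (3) → Zeros: none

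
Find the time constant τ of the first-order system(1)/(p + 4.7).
First-order system: τ = -1/pole. Pole = -4.7. τ = -1/(-4.7) = 0.2128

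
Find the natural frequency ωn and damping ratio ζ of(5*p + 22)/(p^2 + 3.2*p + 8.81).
Underdamped: complex pole -1.6 + 2.5j. ωn = |pole| = 2.968, ζ = -Re(pole)/ωn = 0.5391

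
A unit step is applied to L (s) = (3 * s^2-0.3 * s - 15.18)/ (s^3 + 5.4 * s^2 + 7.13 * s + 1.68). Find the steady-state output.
FVT: lim_{t→∞} y(t) = lim_{s→0} s*Y(s) where Y(s) = L(s)/s.
= lim_{s→0} L(s) = L(0) = num(0)/den(0) = -15.18/1.68 = -9.036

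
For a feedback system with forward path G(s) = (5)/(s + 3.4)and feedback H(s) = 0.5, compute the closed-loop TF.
Closed-loop T = G/(1+GH).
Numerator: G_num * H_den = 5.
Denominator: G_den * H_den + G_num * H_num = (s + 3.4) + (2.5) = s + 5.9.
T(s) = (5)/(s + 5.9)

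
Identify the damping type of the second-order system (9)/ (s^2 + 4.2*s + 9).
Standard form: ωn²/(s²+2ζωn·s+ωn²) gives ωn=3, ζ=0.7.
Underdamped (ζ = 0.7 < 1)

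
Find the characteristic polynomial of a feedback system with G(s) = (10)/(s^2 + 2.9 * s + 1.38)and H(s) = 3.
Characteristic poly = G_den * H_den + G_num * H_num = (s^2 + 2.9*s + 1.38) + (30) = s^2 + 2.9*s + 31.38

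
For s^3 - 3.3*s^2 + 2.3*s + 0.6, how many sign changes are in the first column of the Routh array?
Routh array:
s^3: [1, 2.3]; s^2: [-3.3, 0.6]; s^1: [2.48182]; s^0: [0.6]
First column: [1, -3.3, 2.48182, 0.6]. Sign changes = 2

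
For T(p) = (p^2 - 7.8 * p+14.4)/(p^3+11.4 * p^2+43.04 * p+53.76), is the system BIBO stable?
Denominator: p^3 + 11.4*p^2 + 43.04*p + 53.76 = (p + 4.2)(p + 3.2)(p + 4). Poles: -3.2, -4, -4.2. All Re(p)<0: Yes (stable)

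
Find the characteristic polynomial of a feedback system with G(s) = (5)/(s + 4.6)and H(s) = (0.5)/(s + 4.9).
Characteristic poly = G_den * H_den + G_num * H_num = (s^2 + 9.5*s + 22.54) + (2.5) = s^2 + 9.5*s + 25.04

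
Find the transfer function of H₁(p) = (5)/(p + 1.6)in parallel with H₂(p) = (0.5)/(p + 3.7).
Parallel: H = H₁ + H₂ = (n₁·d₂ + n₂·d₁)/(d₁·d₂).
n₁·d₂ = 5*p + 18.5. n₂·d₁ = 0.5*p + 0.8. Sum = 5.5*p + 19.3. d₁·d₂ = p^2 + 5.3*p + 5.92.
H(p) = (5.5*p + 19.3)/(p^2 + 5.3*p + 5.92)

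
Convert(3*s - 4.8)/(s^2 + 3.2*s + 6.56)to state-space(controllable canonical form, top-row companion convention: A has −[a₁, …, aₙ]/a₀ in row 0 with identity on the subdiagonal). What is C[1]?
Reachable canonical form: C = numerator coefficients (right-aligned, zero-padded to length n).
num = 3*s - 4.8, C = [[3, -4.8]].
C[1] = -4.8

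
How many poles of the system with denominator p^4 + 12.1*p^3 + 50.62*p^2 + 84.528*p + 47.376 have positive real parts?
p^4 + 12.1*p^3 + 50.62*p^2 + 84.528*p + 47.376 = (p + 1.2)(p + 4.2)(p + 4.7)(p + 2). Poles: -1.2, -2, -4.2, -4.7. RHP poles (Re>0): 0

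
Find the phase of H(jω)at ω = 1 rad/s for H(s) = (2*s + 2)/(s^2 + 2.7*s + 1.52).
Substitute s = j*1: H(j1) = 0.851807 - 0.576689j.
∠H(j1) = atan2(Im, Re) = atan2(-0.576689, 0.851807) = -34.10°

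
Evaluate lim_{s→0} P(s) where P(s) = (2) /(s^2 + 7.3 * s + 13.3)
DC gain = P(0) = num(0)/den(0) = 2/13.3 = 0.1504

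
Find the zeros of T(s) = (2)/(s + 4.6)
Numerator is a nonzero constant (2) → Zeros: none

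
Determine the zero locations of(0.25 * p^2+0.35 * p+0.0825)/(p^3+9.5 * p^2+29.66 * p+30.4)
Set numerator = 0: 0.25*p^2 + 0.35*p + 0.0825 = 0.25*(p + 1.1)(p + 0.3) = 0 → Zeros: -0.3, -1.1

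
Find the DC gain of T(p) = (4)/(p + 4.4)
DC gain = T(0) = num(0)/den(0) = 4/4.4 = 0.9091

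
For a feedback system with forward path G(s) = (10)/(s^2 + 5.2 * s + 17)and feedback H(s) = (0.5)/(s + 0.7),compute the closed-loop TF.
Closed-loop T = G/(1+GH).
Numerator: G_num * H_den = 10*s + 7.
Denominator: G_den * H_den + G_num * H_num = (s^3 + 5.9*s^2 + 20.64*s + 11.9) + (5) = s^3 + 5.9*s^2 + 20.64*s + 16.9.
T(s) = (10*s + 7)/(s^3 + 5.9*s^2 + 20.64*s + 16.9)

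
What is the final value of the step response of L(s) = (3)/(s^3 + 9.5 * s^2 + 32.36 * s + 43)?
FVT: lim_{t→∞} y(t) = lim_{s→0} s*Y(s) where Y(s) = L(s)/s.
= lim_{s→0} L(s) = L(0) = num(0)/den(0) = 3/43 = 0.06977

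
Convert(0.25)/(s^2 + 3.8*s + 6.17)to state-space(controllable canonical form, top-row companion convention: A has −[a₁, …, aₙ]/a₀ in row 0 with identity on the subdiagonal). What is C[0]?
Reachable canonical form: C = numerator coefficients (right-aligned, zero-padded to length n).
num = 0.25, C = [[0, 0.25]].
C[0] = 0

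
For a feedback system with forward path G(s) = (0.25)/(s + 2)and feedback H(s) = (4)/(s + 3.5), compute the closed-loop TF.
Closed-loop T = G/(1+GH).
Numerator: G_num * H_den = 0.25*s + 0.875.
Denominator: G_den * H_den + G_num * H_num = (s^2 + 5.5*s + 7) + (1) = s^2 + 5.5*s + 8.
T(s) = (0.25*s + 0.875)/(s^2 + 5.5*s + 8)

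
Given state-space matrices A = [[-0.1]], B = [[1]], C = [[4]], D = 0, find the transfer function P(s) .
P(s) = C(sI - A)⁻¹B + D.
Characteristic polynomial det(sI - A) = s + 0.1.
Numerator from C·adj(sI-A)·B + D·det(sI-A) = 4.
P(s) = (4)/(s + 0.1)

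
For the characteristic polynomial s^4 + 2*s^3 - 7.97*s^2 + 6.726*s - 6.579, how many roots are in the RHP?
s^4 + 2*s^3 - 7.97*s^2 + 6.726*s - 6.579 = (s - 1.7)(s + 4.3)(s^2 - 0.6*s + 0.9). Poles: -4.3, 0.3 + 0.9j, 0.3 - 0.9j, 1.7. RHP poles (Re>0): 3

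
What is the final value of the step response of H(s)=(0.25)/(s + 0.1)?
FVT: lim_{t→∞} y(t) = lim_{s→0} s*Y(s) where Y(s) = H(s)/s.
= lim_{s→0} H(s) = H(0) = num(0)/den(0) = 0.25/0.1 = 2.5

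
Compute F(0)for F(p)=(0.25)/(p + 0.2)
DC gain = F(0) = num(0)/den(0) = 0.25/0.2 = 1.25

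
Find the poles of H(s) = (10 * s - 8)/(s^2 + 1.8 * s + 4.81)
Set denominator = 0: s^2 + 1.8*s + 4.81 = 0 → Poles: -0.9 + 2j, -0.9 - 2j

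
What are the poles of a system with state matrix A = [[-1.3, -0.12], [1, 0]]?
Eigenvalues solve det(λI - A) = 0.
Characteristic polynomial: λ^2 + 1.3*λ + 0.12 = 0.
Factor: (λ + 1.2)(λ + 0.1) = 0.
Roots: -0.1, -1.2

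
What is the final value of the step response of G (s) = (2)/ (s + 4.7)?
FVT: lim_{t→∞} y(t) = lim_{s→0} s*Y(s) where Y(s) = G(s)/s.
= lim_{s→0} G(s) = G(0) = num(0)/den(0) = 2/4.7 = 0.4255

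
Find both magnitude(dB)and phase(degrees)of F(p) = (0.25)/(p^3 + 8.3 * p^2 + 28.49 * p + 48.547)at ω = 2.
Substitute p = j*2: F(j2) = 0.00145631 - 0.00464782j.
|F| = 20*log₁₀(sqrt(Re²+Im²)) = -46.25 dB.
∠F = atan2(Im, Re) = -72.60°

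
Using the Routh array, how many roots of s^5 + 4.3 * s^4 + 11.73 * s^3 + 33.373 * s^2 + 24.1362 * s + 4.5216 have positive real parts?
Routh array:
s^5: [1, 11.73, 24.1362]; s^4: [4.3, 33.373, 4.5216]; s^3: [3.96884, 23.0847]; s^2: [8.36213, 4.5216]; s^1: [20.9386]; s^0: [4.5216]
First column: [1, 4.3, 3.96884, 8.36213, 20.9386, 4.5216]. Sign changes = RHP roots = 0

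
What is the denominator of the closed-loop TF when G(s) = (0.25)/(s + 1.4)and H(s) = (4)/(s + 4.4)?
Characteristic poly = G_den * H_den + G_num * H_num = (s^2 + 5.8*s + 6.16) + (1) = s^2 + 5.8*s + 7.16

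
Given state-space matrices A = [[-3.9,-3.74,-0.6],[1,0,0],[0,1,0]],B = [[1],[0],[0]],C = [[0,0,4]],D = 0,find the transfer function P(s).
P(s) = C(sI - A)⁻¹B + D.
Characteristic polynomial det(sI - A) = s^3 + 3.9*s^2 + 3.74*s + 0.6.
Numerator from C·adj(sI-A)·B + D·det(sI-A) = 4.
P(s) = (4)/(s^3 + 3.9*s^2 + 3.74*s + 0.6)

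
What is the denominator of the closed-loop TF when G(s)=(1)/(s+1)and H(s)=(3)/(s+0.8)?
Characteristic poly = G_den * H_den + G_num * H_num = (s^2 + 1.8*s + 0.8) + (3) = s^2 + 1.8*s + 3.8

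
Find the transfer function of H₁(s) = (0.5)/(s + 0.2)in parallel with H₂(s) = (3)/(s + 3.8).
Parallel: H = H₁ + H₂ = (n₁·d₂ + n₂·d₁)/(d₁·d₂).
n₁·d₂ = 0.5*s + 1.9. n₂·d₁ = 3*s + 0.6. Sum = 3.5*s + 2.5. d₁·d₂ = s^2 + 4*s + 0.76.
H(s) = (3.5*s + 2.5)/(s^2 + 4*s + 0.76)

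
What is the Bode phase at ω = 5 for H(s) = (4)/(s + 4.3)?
Substitute s = j*5: H(j5) = 0.395493 - 0.459876j.
∠H(j5) = atan2(Im, Re) = atan2(-0.459876, 0.395493) = -49.30°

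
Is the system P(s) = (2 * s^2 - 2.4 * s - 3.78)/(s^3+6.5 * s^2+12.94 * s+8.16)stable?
Denominator: s^3 + 6.5*s^2 + 12.94*s + 8.16 = (s + 1.5)(s + 1.6)(s + 3.4). Poles: -1.5, -1.6, -3.4. All Re(p)<0: Yes (stable)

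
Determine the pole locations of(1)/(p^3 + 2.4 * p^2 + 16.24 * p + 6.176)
Set denominator = 0: p^3 + 2.4*p^2 + 16.24*p + 6.176 = (p + 0.4)(p^2 + 2*p + 15.44) = 0 → Poles: -0.4, -1 + 3.8j, -1 - 3.8j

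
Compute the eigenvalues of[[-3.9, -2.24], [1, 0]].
Eigenvalues solve det(λI - A) = 0.
Characteristic polynomial: λ^2 + 3.9*λ + 2.24 = 0.
Factor: (λ + 0.7)(λ + 3.2) = 0.
Roots: -0.7, -3.2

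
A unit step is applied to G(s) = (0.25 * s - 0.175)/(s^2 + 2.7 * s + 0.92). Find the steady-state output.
FVT: lim_{t→∞} y(t) = lim_{s→0} s*Y(s) where Y(s) = G(s)/s.
= lim_{s→0} G(s) = G(0) = num(0)/den(0) = -0.175/0.92 = -0.1902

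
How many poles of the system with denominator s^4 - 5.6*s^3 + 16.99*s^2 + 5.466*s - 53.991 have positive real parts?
s^4 - 5.6*s^3 + 16.99*s^2 + 5.466*s - 53.991 = (s - 2.1)(s + 1.5)(s^2 - 5*s + 17.14). Poles: -1.5, 2.1, 2.5 + 3.3j, 2.5 - 3.3j. RHP poles (Re>0): 3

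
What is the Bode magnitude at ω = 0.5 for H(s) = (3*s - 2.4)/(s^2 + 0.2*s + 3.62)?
Substitute s = j*0.5: H(j0.5) = -0.698343 + 0.465826j.
|H(j0.5)| = sqrt(Re² + Im²) = 0.8395.
20*log₁₀(0.8395) = -1.52 dB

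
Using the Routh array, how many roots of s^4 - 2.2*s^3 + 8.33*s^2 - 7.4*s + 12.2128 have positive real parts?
Routh array:
s^4: [1, 8.33, 12.2128]; s^3: [-2.2, -7.4]; s^2: [4.96636, 12.2128]; s^1: [-1.98997]; s^0: [12.2128]
First column: [1, -2.2, 4.96636, -1.98997, 12.2128]. Sign changes = RHP roots = 4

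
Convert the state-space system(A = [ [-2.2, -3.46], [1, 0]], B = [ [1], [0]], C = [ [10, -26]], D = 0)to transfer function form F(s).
F(s) = C(sI - A)⁻¹B + D.
Characteristic polynomial det(sI - A) = s^2 + 2.2*s + 3.46.
Numerator from C·adj(sI-A)·B + D·det(sI-A) = 10*s - 26.
F(s) = (10*s - 26)/(s^2 + 2.2*s + 3.46)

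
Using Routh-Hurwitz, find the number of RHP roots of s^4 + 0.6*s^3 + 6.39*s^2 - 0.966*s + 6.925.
Routh array:
s^4: [1, 6.39, 6.925]; s^3: [0.6, -0.966]; s^2: [8, 6.925]; s^1: [-1.48537]; s^0: [6.925]
First column: [1, 0.6, 8, -1.48537, 6.925]. Sign changes = RHP roots = 2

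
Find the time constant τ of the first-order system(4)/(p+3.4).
First-order system: τ = -1/pole. Pole = -3.4. τ = -1/(-3.4) = 0.2941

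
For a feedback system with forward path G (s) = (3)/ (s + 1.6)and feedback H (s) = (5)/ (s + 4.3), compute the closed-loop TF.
Closed-loop T = G/(1+GH).
Numerator: G_num * H_den = 3*s + 12.9.
Denominator: G_den * H_den + G_num * H_num = (s^2 + 5.9*s + 6.88) + (15) = s^2 + 5.9*s + 21.88.
T(s) = (3*s + 12.9)/(s^2 + 5.9*s + 21.88)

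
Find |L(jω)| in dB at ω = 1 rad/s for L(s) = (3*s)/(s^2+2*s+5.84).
Substitute s = j*1: L(j1) = 0.218774 + 0.529432j.
|L(j1)| = sqrt(Re² + Im²) = 0.5729.
20*log₁₀(0.5729) = -4.84 dB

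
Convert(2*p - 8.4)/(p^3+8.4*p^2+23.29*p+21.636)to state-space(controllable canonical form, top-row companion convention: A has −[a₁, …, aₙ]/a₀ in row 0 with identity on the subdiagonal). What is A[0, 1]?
Reachable canonical form for den = p^3 + 8.4*p^2 + 23.29*p + 21.636: top row of A = -[a₁,a₂,...,aₙ]/a₀, ones on the subdiagonal, zeros elsewhere.
A = [[-8.4, -23.29, -21.636], [1, 0, 0], [0, 1, 0]].
A[0,1] = -23.29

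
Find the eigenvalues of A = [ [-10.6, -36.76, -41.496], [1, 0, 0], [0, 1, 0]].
Eigenvalues solve det(λI - A) = 0.
Characteristic polynomial: λ^3 + 10.6*λ^2 + 36.76*λ + 41.496 = 0.
Factor: (λ + 2.6)(λ + 4.2)(λ + 3.8) = 0.
Roots: -2.6, -3.8, -4.2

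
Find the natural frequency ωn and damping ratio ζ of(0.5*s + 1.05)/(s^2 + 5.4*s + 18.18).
Underdamped: complex pole -2.7 + 3.3j. ωn = |pole| = 4.264, ζ = -Re(pole)/ωn = 0.6332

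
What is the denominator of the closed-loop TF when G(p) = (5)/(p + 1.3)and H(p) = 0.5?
Characteristic poly = G_den * H_den + G_num * H_num = (p + 1.3) + (2.5) = p + 3.8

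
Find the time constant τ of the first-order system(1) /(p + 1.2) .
First-order system: τ = -1/pole. Pole = -1.2. τ = -1/(-1.2) = 0.8333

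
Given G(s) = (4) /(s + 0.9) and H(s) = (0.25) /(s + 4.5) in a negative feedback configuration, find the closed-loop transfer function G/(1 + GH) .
Closed-loop T = G/(1+GH).
Numerator: G_num * H_den = 4*s + 18.
Denominator: G_den * H_den + G_num * H_num = (s^2 + 5.4*s + 4.05) + (1) = s^2 + 5.4*s + 5.05.
T(s) = (4*s + 18)/(s^2 + 5.4*s + 5.05)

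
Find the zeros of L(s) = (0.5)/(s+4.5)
Numerator is a nonzero constant (0.5) → Zeros: none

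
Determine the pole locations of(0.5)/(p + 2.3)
Set denominator = 0: p + 2.3 = 0 → Poles: -2.3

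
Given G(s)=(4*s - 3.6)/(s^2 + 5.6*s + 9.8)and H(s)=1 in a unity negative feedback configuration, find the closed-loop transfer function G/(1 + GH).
Closed-loop T = G/(1+GH).
Numerator: G_num * H_den = 4*s - 3.6.
Denominator: G_den * H_den + G_num * H_num = (s^2 + 5.6*s + 9.8) + (4*s - 3.6) = s^2 + 9.6*s + 6.2.
T(s) = (4*s - 3.6)/(s^2 + 9.6*s + 6.2)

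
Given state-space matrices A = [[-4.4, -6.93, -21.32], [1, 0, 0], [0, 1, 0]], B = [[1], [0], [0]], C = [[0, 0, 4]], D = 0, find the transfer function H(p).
H(p) = C(pI - A)⁻¹B + D.
Characteristic polynomial det(pI - A) = p^3 + 4.4*p^2 + 6.93*p + 21.32.
Numerator from C·adj(pI-A)·B + D·det(pI-A) = 4.
H(p) = (4)/(p^3 + 4.4*p^2 + 6.93*p + 21.32)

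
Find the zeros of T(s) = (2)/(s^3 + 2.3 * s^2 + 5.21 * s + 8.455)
Numerator is a nonzero constant (2) → Zeros: none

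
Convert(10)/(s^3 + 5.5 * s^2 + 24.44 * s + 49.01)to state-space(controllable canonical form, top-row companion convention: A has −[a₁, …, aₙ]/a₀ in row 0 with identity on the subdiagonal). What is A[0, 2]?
Reachable canonical form for den = s^3 + 5.5*s^2 + 24.44*s + 49.01: top row of A = -[a₁,a₂,...,aₙ]/a₀, ones on the subdiagonal, zeros elsewhere.
A = [[-5.5, -24.44, -49.01], [1, 0, 0], [0, 1, 0]].
A[0,2] = -49.01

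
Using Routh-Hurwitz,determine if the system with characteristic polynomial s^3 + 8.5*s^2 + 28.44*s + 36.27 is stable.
Routh array:
s^3: [1, 28.44]; s^2: [8.5, 36.27]; s^1: [24.1729]; s^0: [36.27]
First column: [1, 8.5, 24.1729, 36.27]. Sign changes = 0.
Yes, stable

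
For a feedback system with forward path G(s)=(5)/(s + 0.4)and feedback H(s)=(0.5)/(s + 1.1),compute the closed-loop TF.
Closed-loop T = G/(1+GH).
Numerator: G_num * H_den = 5*s + 5.5.
Denominator: G_den * H_den + G_num * H_num = (s^2 + 1.5*s + 0.44) + (2.5) = s^2 + 1.5*s + 2.94.
T(s) = (5*s + 5.5)/(s^2 + 1.5*s + 2.94)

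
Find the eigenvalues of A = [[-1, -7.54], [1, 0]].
Eigenvalues solve det(λI - A) = 0.
Characteristic polynomial: λ^2 + λ + 7.54 = 0.
Roots: -0.5 + 2.7j, -0.5 - 2.7j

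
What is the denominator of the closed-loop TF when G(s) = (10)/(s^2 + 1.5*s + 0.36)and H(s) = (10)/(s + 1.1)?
Characteristic poly = G_den * H_den + G_num * H_num = (s^3 + 2.6*s^2 + 2.01*s + 0.396) + (100) = s^3 + 2.6*s^2 + 2.01*s + 100.396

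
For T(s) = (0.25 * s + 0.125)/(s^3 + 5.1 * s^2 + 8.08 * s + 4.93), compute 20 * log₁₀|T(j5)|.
Substitute s = j*5: T(j5) = -0.00545844 - 0.00643074j.
|T(j5)| = sqrt(Re² + Im²) = 0.008435.
20*log₁₀(0.008435) = -41.48 dB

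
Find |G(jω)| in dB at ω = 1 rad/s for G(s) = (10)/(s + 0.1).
Substitute s = j*1: G(j1) = 0.990099 - 9.90099j.
|G(j1)| = sqrt(Re² + Im²) = 9.95.
20*log₁₀(9.95) = 19.96 dB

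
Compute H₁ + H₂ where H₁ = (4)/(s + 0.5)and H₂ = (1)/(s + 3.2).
Parallel: H = H₁ + H₂ = (n₁·d₂ + n₂·d₁)/(d₁·d₂).
n₁·d₂ = 4*s + 12.8. n₂·d₁ = s + 0.5. Sum = 5*s + 13.3. d₁·d₂ = s^2 + 3.7*s + 1.6.
H(s) = (5*s + 13.3)/(s^2 + 3.7*s + 1.6)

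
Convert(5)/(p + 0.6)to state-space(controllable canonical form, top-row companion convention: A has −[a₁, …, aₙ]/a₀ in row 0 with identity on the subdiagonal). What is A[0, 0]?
Reachable canonical form for den = p + 0.6: top row of A = -[a₁,a₂,...,aₙ]/a₀, ones on the subdiagonal, zeros elsewhere.
A = [[-0.6]].
A[0,0] = -0.6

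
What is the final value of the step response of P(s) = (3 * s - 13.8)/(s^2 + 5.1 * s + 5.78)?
FVT: lim_{t→∞} y(t) = lim_{s→0} s*Y(s) where Y(s) = P(s)/s.
= lim_{s→0} P(s) = P(0) = num(0)/den(0) = -13.8/5.78 = -2.388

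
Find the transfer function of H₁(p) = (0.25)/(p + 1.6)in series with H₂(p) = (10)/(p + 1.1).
Series: H = H₁ · H₂ = (n₁·n₂)/(d₁·d₂).
Num: n₁·n₂ = 2.5. Den: d₁·d₂ = p^2 + 2.7*p + 1.76.
H(p) = (2.5)/(p^2 + 2.7*p + 1.76)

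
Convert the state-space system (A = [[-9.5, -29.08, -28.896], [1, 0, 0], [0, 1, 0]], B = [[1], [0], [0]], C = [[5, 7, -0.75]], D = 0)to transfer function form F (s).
F(s) = C(sI - A)⁻¹B + D.
Characteristic polynomial det(sI - A) = s^3 + 9.5*s^2 + 29.08*s + 28.896.
Numerator from C·adj(sI-A)·B + D·det(sI-A) = 5*s^2 + 7*s - 0.75.
F(s) = (5*s^2 + 7*s - 0.75)/(s^3 + 9.5*s^2 + 29.08*s + 28.896)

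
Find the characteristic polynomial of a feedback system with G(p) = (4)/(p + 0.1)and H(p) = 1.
Characteristic poly = G_den * H_den + G_num * H_num = (p + 0.1) + (4) = p + 4.1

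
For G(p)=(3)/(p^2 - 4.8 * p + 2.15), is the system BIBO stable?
Denominator: p^2 - 4.8*p + 2.15 = (p - 0.5)(p - 4.3). Poles: 0.5, 4.3. All Re(p)<0: No (unstable)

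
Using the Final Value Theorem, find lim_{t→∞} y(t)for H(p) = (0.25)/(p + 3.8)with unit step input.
FVT: lim_{t→∞} y(t) = lim_{p→0} p*Y(p) where Y(p) = H(p)/p.
= lim_{p→0} H(p) = H(0) = num(0)/den(0) = 0.25/3.8 = 0.06579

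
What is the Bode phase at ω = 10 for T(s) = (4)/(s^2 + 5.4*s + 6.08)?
Substitute s = j*10: T(j10) = -0.0320083 - 0.0184034j.
∠T(j10) = atan2(Im, Re) = atan2(-0.0184034, -0.0320083) = -150.10°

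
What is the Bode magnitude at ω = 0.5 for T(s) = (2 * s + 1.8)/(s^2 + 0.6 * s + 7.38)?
Substitute s = j*0.5: T(j0.5) = 0.257899 + 0.129401j.
|T(j0.5)| = sqrt(Re² + Im²) = 0.2885.
20*log₁₀(0.2885) = -10.80 dB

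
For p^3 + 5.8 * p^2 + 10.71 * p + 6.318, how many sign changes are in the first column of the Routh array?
Routh array:
p^3: [1, 10.71]; p^2: [5.8, 6.318]; p^1: [9.62069]; p^0: [6.318]
First column: [1, 5.8, 9.62069, 6.318]. Sign changes = 0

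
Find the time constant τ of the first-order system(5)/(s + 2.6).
First-order system: τ = -1/pole. Pole = -2.6. τ = -1/(-2.6) = 0.3846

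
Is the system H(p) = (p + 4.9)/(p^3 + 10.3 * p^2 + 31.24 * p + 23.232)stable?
Denominator: p^3 + 10.3*p^2 + 31.24*p + 23.232 = (p + 4.8)(p + 4.4)(p + 1.1). Poles: -1.1, -4.4, -4.8. All Re(p)<0: Yes (stable)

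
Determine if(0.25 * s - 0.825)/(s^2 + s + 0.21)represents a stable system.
Denominator: s^2 + s + 0.21 = (s + 0.3)(s + 0.7). Poles: -0.3, -0.7. All Re(p)<0: Yes (stable)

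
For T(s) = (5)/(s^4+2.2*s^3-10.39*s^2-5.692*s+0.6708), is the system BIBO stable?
Denominator: s^4 + 2.2*s^3 - 10.39*s^2 - 5.692*s + 0.6708 = (s - 0.1)(s + 0.6)(s - 2.6)(s + 4.3). Poles: -0.6, -4.3, 0.1, 2.6. All Re(p)<0: No (unstable)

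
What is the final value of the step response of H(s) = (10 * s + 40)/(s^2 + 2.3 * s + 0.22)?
FVT: lim_{t→∞} y(t) = lim_{s→0} s*Y(s) where Y(s) = H(s)/s.
= lim_{s→0} H(s) = H(0) = num(0)/den(0) = 40/0.22 = 181.8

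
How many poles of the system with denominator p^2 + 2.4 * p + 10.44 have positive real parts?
Poles: -1.2 + 3j, -1.2 - 3j. RHP poles (Re>0): 0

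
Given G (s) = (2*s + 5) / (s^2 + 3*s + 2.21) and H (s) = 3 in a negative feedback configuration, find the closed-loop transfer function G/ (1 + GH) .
Closed-loop T = G/(1+GH).
Numerator: G_num * H_den = 2*s + 5.
Denominator: G_den * H_den + G_num * H_num = (s^2 + 3*s + 2.21) + (6*s + 15) = s^2 + 9*s + 17.21.
T(s) = (2*s + 5)/(s^2 + 9*s + 17.21)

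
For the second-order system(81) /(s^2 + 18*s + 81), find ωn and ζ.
Standard form: ωn²/(s²+2ζωn·s+ωn²).
const=81=ωn² → ωn=9, s coeff=18=2ζωn → ζ=1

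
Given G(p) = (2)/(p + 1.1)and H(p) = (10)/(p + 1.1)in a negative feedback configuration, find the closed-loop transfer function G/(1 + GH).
Closed-loop T = G/(1+GH).
Numerator: G_num * H_den = 2*p + 2.2.
Denominator: G_den * H_den + G_num * H_num = (p^2 + 2.2*p + 1.21) + (20) = p^2 + 2.2*p + 21.21.
T(p) = (2*p + 2.2)/(p^2 + 2.2*p + 21.21)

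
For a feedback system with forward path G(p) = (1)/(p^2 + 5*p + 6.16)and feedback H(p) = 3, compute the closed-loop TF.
Closed-loop T = G/(1+GH).
Numerator: G_num * H_den = 1.
Denominator: G_den * H_den + G_num * H_num = (p^2 + 5*p + 6.16) + (3) = p^2 + 5*p + 9.16.
T(p) = (1)/(p^2 + 5*p + 9.16)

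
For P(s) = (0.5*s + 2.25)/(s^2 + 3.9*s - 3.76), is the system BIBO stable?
Denominator: s^2 + 3.9*s - 3.76 = (s - 0.8)(s + 4.7). Poles: -4.7, 0.8. All Re(p)<0: No (unstable)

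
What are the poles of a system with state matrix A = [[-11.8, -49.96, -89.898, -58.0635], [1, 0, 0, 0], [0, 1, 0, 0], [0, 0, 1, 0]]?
Eigenvalues solve det(λI - A) = 0.
Characteristic polynomial: λ^4 + 11.8*λ^3 + 49.96*λ^2 + 89.898*λ + 58.0635 = 0.
Factor: (λ + 2.3)(λ + 1.7)(λ + 4.5)(λ + 3.3) = 0.
Roots: -1.7, -2.3, -3.3, -4.5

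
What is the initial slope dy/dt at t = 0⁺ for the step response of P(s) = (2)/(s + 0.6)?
IVT: y'(0⁺) = lim_{s→∞} s²·Y(s) = lim_{s→∞} s·P(s).
deg(num) = 0, deg(den) = 1, relative degree = 1, so s·P(s) → (leading num)/(leading den) = 2/1 = 2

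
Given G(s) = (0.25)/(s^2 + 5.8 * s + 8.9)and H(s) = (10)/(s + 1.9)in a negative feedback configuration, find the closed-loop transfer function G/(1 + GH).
Closed-loop T = G/(1+GH).
Numerator: G_num * H_den = 0.25*s + 0.475.
Denominator: G_den * H_den + G_num * H_num = (s^3 + 7.7*s^2 + 19.92*s + 16.91) + (2.5) = s^3 + 7.7*s^2 + 19.92*s + 19.41.
T(s) = (0.25*s + 0.475)/(s^3 + 7.7*s^2 + 19.92*s + 19.41)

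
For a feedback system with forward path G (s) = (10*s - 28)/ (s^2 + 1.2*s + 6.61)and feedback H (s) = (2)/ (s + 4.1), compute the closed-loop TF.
Closed-loop T = G/(1+GH).
Numerator: G_num * H_den = 10*s^2 + 13*s - 114.8.
Denominator: G_den * H_den + G_num * H_num = (s^3 + 5.3*s^2 + 11.53*s + 27.101) + (20*s - 56) = s^3 + 5.3*s^2 + 31.53*s - 28.899.
T(s) = (10*s^2 + 13*s - 114.8)/(s^3 + 5.3*s^2 + 31.53*s - 28.899)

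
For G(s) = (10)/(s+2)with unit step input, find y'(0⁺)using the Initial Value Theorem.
IVT: y'(0⁺) = lim_{s→∞} s²·Y(s) = lim_{s→∞} s·G(s).
deg(num) = 0, deg(den) = 1, relative degree = 1, so s·G(s) → (leading num)/(leading den) = 10/1 = 10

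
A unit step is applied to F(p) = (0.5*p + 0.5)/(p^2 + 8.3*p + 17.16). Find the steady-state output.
FVT: lim_{t→∞} y(t) = lim_{p→0} p*Y(p) where Y(p) = F(p)/p.
= lim_{p→0} F(p) = F(0) = num(0)/den(0) = 0.5/17.16 = 0.02914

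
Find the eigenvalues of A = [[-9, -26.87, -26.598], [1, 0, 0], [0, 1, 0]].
Eigenvalues solve det(λI - A) = 0.
Characteristic polynomial: λ^3 + 9*λ^2 + 26.87*λ + 26.598 = 0.
Factor: (λ + 2.6)(λ + 3.1)(λ + 3.3) = 0.
Roots: -2.6, -3.1, -3.3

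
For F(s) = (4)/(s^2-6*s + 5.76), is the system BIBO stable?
Denominator: s^2 - 6*s + 5.76 = (s - 4.8)(s - 1.2). Poles: 1.2, 4.8. All Re(p)<0: No (unstable)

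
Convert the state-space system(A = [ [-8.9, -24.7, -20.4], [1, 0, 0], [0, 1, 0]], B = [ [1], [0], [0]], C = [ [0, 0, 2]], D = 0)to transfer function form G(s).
G(s) = C(sI - A)⁻¹B + D.
Characteristic polynomial det(sI - A) = s^3 + 8.9*s^2 + 24.7*s + 20.4.
Numerator from C·adj(sI-A)·B + D·det(sI-A) = 2.
G(s) = (2)/(s^3 + 8.9*s^2 + 24.7*s + 20.4)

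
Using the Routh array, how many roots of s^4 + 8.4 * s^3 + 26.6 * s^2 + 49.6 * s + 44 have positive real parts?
Routh array:
s^4: [1, 26.6, 44]; s^3: [8.4, 49.6]; s^2: [20.6952, 44]; s^1: [31.7408]; s^0: [44]
First column: [1, 8.4, 20.6952, 31.7408, 44]. Sign changes = RHP roots = 0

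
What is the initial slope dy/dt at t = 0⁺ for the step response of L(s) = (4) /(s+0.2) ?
IVT: y'(0⁺) = lim_{s→∞} s²·Y(s) = lim_{s→∞} s·L(s).
deg(num) = 0, deg(den) = 1, relative degree = 1, so s·L(s) → (leading num)/(leading den) = 4/1 = 4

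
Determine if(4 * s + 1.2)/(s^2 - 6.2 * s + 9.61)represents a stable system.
Denominator: s^2 - 6.2*s + 9.61 = (s - 3.1)(s - 3.1). Poles: 3.1, 3.1. All Re(p)<0: No (unstable)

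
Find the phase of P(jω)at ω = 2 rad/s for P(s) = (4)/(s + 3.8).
Substitute s = j*2: P(j2) = 0.824295 - 0.433839j.
∠P(j2) = atan2(Im, Re) = atan2(-0.433839, 0.824295) = -27.76°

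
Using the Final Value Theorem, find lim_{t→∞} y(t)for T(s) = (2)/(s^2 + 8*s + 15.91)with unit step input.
FVT: lim_{t→∞} y(t) = lim_{s→0} s*Y(s) where Y(s) = T(s)/s.
= lim_{s→0} T(s) = T(0) = num(0)/den(0) = 2/15.91 = 0.1257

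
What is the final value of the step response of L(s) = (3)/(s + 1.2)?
FVT: lim_{t→∞} y(t) = lim_{s→0} s*Y(s) where Y(s) = L(s)/s.
= lim_{s→0} L(s) = L(0) = num(0)/den(0) = 3/1.2 = 2.5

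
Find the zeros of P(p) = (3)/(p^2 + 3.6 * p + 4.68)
Numerator is a nonzero constant (3) → Zeros: none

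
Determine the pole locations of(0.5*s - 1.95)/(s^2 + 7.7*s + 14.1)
Set denominator = 0: s^2 + 7.7*s + 14.1 = (s + 4.7)(s + 3) = 0 → Poles: -3, -4.7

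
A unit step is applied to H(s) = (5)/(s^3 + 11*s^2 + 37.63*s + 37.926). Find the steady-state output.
FVT: lim_{t→∞} y(t) = lim_{s→0} s*Y(s) where Y(s) = H(s)/s.
= lim_{s→0} H(s) = H(0) = num(0)/den(0) = 5/37.926 = 0.1318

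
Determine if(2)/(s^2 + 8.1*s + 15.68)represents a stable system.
Denominator: s^2 + 8.1*s + 15.68 = (s + 4.9)(s + 3.2). Poles: -3.2, -4.9. All Re(p)<0: Yes (stable)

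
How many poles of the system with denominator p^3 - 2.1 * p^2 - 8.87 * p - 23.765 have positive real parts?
p^3 - 2.1*p^2 - 8.87*p - 23.765 = (p - 4.9)(p^2 + 2.8*p + 4.85). Poles: -1.4 + 1.7j, -1.4 - 1.7j, 4.9. RHP poles (Re>0): 1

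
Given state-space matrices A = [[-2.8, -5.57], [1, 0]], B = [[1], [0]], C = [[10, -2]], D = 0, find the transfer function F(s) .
F(s) = C(sI - A)⁻¹B + D.
Characteristic polynomial det(sI - A) = s^2 + 2.8*s + 5.57.
Numerator from C·adj(sI-A)·B + D·det(sI-A) = 10*s - 2.
F(s) = (10*s - 2)/(s^2 + 2.8*s + 5.57)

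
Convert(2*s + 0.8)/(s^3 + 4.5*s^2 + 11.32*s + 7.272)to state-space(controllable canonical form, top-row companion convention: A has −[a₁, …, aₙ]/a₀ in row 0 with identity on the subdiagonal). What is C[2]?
Reachable canonical form: C = numerator coefficients (right-aligned, zero-padded to length n).
num = 2*s + 0.8, C = [[0, 2, 0.8]].
C[2] = 0.8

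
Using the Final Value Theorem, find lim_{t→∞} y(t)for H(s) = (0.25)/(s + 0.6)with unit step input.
FVT: lim_{t→∞} y(t) = lim_{s→0} s*Y(s) where Y(s) = H(s)/s.
= lim_{s→0} H(s) = H(0) = num(0)/den(0) = 0.25/0.6 = 0.4167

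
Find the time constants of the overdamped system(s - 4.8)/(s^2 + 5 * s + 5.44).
Overdamped: real poles at -1.6, -3.4. τ = -1/pole → τ₁ = 0.625, τ₂ = 0.2941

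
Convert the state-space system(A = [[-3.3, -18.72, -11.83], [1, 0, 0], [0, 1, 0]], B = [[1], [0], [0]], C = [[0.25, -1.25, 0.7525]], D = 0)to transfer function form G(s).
G(s) = C(sI - A)⁻¹B + D.
Characteristic polynomial det(sI - A) = s^3 + 3.3*s^2 + 18.72*s + 11.83.
Numerator from C·adj(sI-A)·B + D·det(sI-A) = 0.25*s^2 - 1.25*s + 0.7525.
G(s) = (0.25*s^2 - 1.25*s + 0.7525)/(s^3 + 3.3*s^2 + 18.72*s + 11.83)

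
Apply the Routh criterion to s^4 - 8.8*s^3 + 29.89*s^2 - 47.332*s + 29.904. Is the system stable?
Routh array:
s^4: [1, 29.89, 29.904]; s^3: [-8.8, -47.332]; s^2: [24.5114, 29.904]; s^1: [-36.596]; s^0: [29.904]
First column: [1, -8.8, 24.5114, -36.596, 29.904]. Sign changes = 4.
No, unstable (4 RHP root(s))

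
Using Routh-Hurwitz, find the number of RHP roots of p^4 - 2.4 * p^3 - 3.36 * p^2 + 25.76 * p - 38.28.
Routh array:
p^4: [1, -3.36, -38.28]; p^3: [-2.4, 25.76]; p^2: [7.37333, -38.28]; p^1: [13.3]; p^0: [-38.28]
First column: [1, -2.4, 7.37333, 13.3, -38.28]. Sign changes = RHP roots = 3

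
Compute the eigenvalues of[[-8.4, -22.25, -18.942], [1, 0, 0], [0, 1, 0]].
Eigenvalues solve det(λI - A) = 0.
Characteristic polynomial: λ^3 + 8.4*λ^2 + 22.25*λ + 18.942 = 0.
Factor: (λ + 2.2)(λ + 2.1)(λ + 4.1) = 0.
Roots: -2.1, -2.2, -4.1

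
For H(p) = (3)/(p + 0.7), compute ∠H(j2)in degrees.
Substitute p = j*2: H(j2) = 0.467706 - 1.3363j.
∠H(j2) = atan2(Im, Re) = atan2(-1.3363, 0.467706) = -70.71°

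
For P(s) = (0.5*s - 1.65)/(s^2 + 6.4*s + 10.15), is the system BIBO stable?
Denominator: s^2 + 6.4*s + 10.15 = (s + 3.5)(s + 2.9). Poles: -2.9, -3.5. All Re(p)<0: Yes (stable)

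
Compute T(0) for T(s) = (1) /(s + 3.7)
DC gain = T(0) = num(0)/den(0) = 1/3.7 = 0.2703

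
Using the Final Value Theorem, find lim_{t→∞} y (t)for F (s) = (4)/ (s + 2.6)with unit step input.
FVT: lim_{t→∞} y(t) = lim_{s→0} s*Y(s) where Y(s) = F(s)/s.
= lim_{s→0} F(s) = F(0) = num(0)/den(0) = 4/2.6 = 1.538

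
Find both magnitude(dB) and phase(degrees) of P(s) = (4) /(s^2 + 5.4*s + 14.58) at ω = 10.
Substitute s = j*10: P(j10) = -0.0334568 - 0.0211504j.
|P| = 20*log₁₀(sqrt(Re²+Im²)) = -28.05 dB.
∠P = atan2(Im, Re) = -147.70°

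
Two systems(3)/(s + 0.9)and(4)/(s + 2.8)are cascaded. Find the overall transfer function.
Series: H = H₁ · H₂ = (n₁·n₂)/(d₁·d₂).
Num: n₁·n₂ = 12. Den: d₁·d₂ = s^2 + 3.7*s + 2.52.
H(s) = (12)/(s^2 + 3.7*s + 2.52)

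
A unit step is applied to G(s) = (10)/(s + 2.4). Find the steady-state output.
FVT: lim_{t→∞} y(t) = lim_{s→0} s*Y(s) where Y(s) = G(s)/s.
= lim_{s→0} G(s) = G(0) = num(0)/den(0) = 10/2.4 = 4.167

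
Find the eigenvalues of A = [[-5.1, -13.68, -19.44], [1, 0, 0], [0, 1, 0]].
Eigenvalues solve det(λI - A) = 0.
Characteristic polynomial: λ^3 + 5.1*λ^2 + 13.68*λ + 19.44 = 0.
Factor: (λ + 2.7)(λ^2 + 2.4*λ + 7.2) = 0.
Roots: -1.2 + 2.4j, -1.2 - 2.4j, -2.7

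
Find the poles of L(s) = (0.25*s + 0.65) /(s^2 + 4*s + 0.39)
Set denominator = 0: s^2 + 4*s + 0.39 = (s + 0.1)(s + 3.9) = 0 → Poles: -0.1, -3.9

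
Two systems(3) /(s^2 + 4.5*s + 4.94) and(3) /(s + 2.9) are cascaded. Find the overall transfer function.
Series: H = H₁ · H₂ = (n₁·n₂)/(d₁·d₂).
Num: n₁·n₂ = 9. Den: d₁·d₂ = s^3 + 7.4*s^2 + 17.99*s + 14.326.
H(s) = (9)/(s^3 + 7.4*s^2 + 17.99*s + 14.326)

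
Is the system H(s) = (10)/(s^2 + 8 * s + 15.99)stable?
Denominator: s^2 + 8*s + 15.99 = (s + 3.9)(s + 4.1). Poles: -3.9, -4.1. All Re(p)<0: Yes (stable)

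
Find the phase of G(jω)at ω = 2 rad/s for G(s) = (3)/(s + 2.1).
Substitute s = j*2: G(j2) = 0.749108 - 0.713436j.
∠G(j2) = atan2(Im, Re) = atan2(-0.713436, 0.749108) = -43.60°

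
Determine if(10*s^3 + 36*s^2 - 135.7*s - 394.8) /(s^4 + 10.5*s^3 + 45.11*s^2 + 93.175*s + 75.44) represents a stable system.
Denominator: s^4 + 10.5*s^3 + 45.11*s^2 + 93.175*s + 75.44 = (s + 3.2)(s + 2.3)(s^2 + 5*s + 10.25). Poles: -2.3, -2.5 + 2j, -2.5 - 2j, -3.2. All Re(p)<0: Yes (stable)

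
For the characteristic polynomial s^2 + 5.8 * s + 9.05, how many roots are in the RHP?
Poles: -2.9 + 0.8j, -2.9 - 0.8j. RHP poles (Re>0): 0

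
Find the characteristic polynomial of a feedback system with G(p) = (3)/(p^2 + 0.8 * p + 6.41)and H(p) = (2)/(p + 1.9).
Characteristic poly = G_den * H_den + G_num * H_num = (p^3 + 2.7*p^2 + 7.93*p + 12.179) + (6) = p^3 + 2.7*p^2 + 7.93*p + 18.179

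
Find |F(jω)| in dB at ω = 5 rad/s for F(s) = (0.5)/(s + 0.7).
Substitute s = j*5: F(j5) = 0.0137309 - 0.0980777j.
|F(j5)| = sqrt(Re² + Im²) = 0.09903.
20*log₁₀(0.09903) = -20.08 dB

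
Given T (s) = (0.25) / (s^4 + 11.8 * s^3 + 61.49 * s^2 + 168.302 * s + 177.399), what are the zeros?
Numerator is a nonzero constant (0.25) → Zeros: none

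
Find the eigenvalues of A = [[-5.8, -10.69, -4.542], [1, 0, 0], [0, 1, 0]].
Eigenvalues solve det(λI - A) = 0.
Characteristic polynomial: λ^3 + 5.8*λ^2 + 10.69*λ + 4.542 = 0.
Factor: (λ + 0.6)(λ^2 + 5.2*λ + 7.57) = 0.
Roots: -0.6, -2.6 + 0.9j, -2.6 - 0.9j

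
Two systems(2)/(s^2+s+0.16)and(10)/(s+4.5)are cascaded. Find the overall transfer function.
Series: H = H₁ · H₂ = (n₁·n₂)/(d₁·d₂).
Num: n₁·n₂ = 20. Den: d₁·d₂ = s^3 + 5.5*s^2 + 4.66*s + 0.72.
H(s) = (20)/(s^3 + 5.5*s^2 + 4.66*s + 0.72)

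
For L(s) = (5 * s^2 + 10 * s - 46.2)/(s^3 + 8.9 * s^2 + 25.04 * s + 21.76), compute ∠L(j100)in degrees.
Substitute s = j*100: L(j100) = 0.00344548 - 0.0498645j.
∠L(j100) = atan2(Im, Re) = atan2(-0.0498645, 0.00344548) = -86.05°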